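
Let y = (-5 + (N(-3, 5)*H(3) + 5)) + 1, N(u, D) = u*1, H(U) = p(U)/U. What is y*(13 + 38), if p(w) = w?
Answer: -102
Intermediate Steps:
H(U) = 1 (H(U) = U/U = 1)
N(u, D) = u
y = -2 (y = (-5 + (-3*1 + 5)) + 1 = (-5 + (-3 + 5)) + 1 = (-5 + 2) + 1 = -3 + 1 = -2)
y*(13 + 38) = -2*(13 + 38) = -2*51 = -102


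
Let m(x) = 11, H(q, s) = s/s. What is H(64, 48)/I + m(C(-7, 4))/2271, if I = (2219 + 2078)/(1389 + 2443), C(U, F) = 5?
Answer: 8749739/9758487 ≈ 0.89663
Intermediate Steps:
H(q, s) = 1
I = 4297/3832 ≈ 1.1213
H(64, 48)/I + m(C(-7, 4))/2271 = 1/(4297/3832) + 11/2271 = 1*(3832/4297) + 11*(1/2271) = 3832/4297 + 11/2271 = 8749739/9758487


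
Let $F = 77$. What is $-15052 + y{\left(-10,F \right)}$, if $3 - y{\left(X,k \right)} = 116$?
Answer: $-15165$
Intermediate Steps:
$y{\left(X,k \right)} = -113$ ($y{\left(X,k \right)} = 3 - 116 = -113$)
$-15052 + y{\left(-10,F \right)} = -15052 - 113 = -15165$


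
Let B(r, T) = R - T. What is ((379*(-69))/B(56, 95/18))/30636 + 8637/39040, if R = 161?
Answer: 873557667/4048877440 ≈ 0.21575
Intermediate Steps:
B(r, T) = 161 - T
((379*(-69))/B(56, 95/18))/30636 + 8637/39040 = ((379*(-69))/(161 - 95/18))/30636 + 8637/39040 = -26151/(161 - 95/18)*(1/30636) + 8637*(1/39040) = -26151/(161 - 1*95/18)*(1/30636) + 8637/39040 = -26151/(161 - 95/18)*(1/30636) + 8637/39040 = -26151/2803/18*(1/30636) + 8637/39040 = -26151*18/2803*(1/30636) + 8637/39040 = -470718/2803*1/30636 + 8637/39040 = -1137/207422 + 8637/39040 = 873557667/4048877440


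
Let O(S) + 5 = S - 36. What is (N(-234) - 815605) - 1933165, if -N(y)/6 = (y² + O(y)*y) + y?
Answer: -3462002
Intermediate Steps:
O(S) = -41 + S (O(S) = -5 + (S - 36) = -5 + (-36 + S) = -41 + S)
N(y) = -6*y - 6*y² - 6*y*(-41 + y) (N(y) = -6*((y² + (-41 + y)*y) + y) = -6*((y² + y*(-41 + y)) + y) = -6*(y + y² + y*(-41 + y)) = -6*y - 6*y² - 6*y*(-41 + y))
(N(-234) - 815605) - 1933165 = (12*(-234)*(20 - 1*(-234)) - 815605) - 1933165 = (12*(-234)*(20 + 234) - 815605) - 1933165 = (12*(-234)*254 - 815605) - 1933165 = (-713232 - 815605) - 1933165 = -1528837 - 1933165 = -3462002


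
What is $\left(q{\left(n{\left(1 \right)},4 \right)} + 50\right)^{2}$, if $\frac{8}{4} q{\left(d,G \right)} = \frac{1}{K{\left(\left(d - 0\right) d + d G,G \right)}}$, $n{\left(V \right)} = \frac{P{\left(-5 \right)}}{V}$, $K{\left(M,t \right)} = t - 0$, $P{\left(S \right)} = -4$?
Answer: $\frac{160801}{64} \approx 2512.5$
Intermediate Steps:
$K{\left(M,t \right)} = t$ ($K{\left(M,t \right)} = t + 0 = t$)
$n{\left(V \right)} = - \frac{4}{V}$
$q{\left(d,G \right)} = \frac{1}{2 G}$
$\left(q{\left(n{\left(1 \right)},4 \right)} + 50\right)^{2} = \left(\frac{1}{2 \cdot 4} + 50\right)^{2} = \left(\frac{1}{2} \cdot \frac{1}{4} + 50\right)^{2} = \left(\frac{1}{8} + 50\right)^{2} = \left(\frac{401}{8}\right)^{2} = \frac{160801}{64}$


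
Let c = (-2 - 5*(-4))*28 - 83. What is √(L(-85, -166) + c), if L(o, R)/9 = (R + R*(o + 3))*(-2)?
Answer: I*√241607 ≈ 491.54*I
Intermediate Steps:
c = 421 (c = (-2 + 20)*28 - 83 = 18*28 - 83 = 504 - 83 = 421)
L(o, R) = -18*R - 18*R*(3 + o) (L(o, R) = 9*((R + R*(o + 3))*(-2)) = 9*((R + R*(3 + o))*(-2)) = 9*(-2*R - 2*R*(3 + o)) = -18*R - 18*R*(3 + o))
√(L(-85, -166) + c) = √(-18*(-166)*(4 - 85) + 421) = √(-18*(-166)*(-81) + 421) = √(-242028 + 421) = √(-241607) = I*√241607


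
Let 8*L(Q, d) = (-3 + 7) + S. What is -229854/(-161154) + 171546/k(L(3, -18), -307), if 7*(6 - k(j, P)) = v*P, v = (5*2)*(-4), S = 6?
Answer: -15892026278/164350221 ≈ -96.696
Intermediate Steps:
L(Q, d) = 5/4 (L(Q, d) = ((-3 + 7) + 6)/8 = (4 + 6)/8 = (1/8)*10 = 5/4)
v = -40 (v = 10*(-4) = -40)
k(j, P) = 6 + 40*P/7 (k(j, P) = 6 - (-40)*P/7 = 6 + 40*P/7)
-229854/(-161154) + 171546/k(L(3, -18), -307) = -229854/(-161154) + 171546/(6 + (40/7)*(-307)) = -229854*(-1/161154) + 171546/(6 - 12280/7) = 38309/26859 + 171546/(-12238/7) = 38309/26859 + 171546*(-7/12238) = 38309/26859 - 600411/6119 = -15892026278/164350221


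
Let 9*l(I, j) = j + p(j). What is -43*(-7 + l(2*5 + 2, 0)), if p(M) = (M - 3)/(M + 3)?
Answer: 2752/9 ≈ 305.78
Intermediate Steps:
p(M) = (-3 + M)/(3 + M)
l(I, j) = j/9 + (-3 + j)/(9*(3 + j)) (l(I, j) = (j + (-3 + j)/(3 + j))/9 = j/9 + (-3 + j)/(9*(3 + j)))
-43*(-7 + l(2*5 + 2, 0)) = -43*(-7 + (-3 + 0 + 0*(3 + 0))/(9*(3 + 0))) = -43*(-7 + (⅑)*(-3 + 0 + 0*3)/3) = -43*(-7 + (⅑)*(⅓)*(-3 + 0 + 0)) = -43*(-7 + (⅑)*(⅓)*(-3)) = -43*(-7 - ⅑) = -43*(-64/9) = 2752/9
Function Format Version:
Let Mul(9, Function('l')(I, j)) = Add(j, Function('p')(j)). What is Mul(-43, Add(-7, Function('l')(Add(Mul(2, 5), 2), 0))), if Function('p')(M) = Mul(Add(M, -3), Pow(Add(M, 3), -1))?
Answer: Rational(2752, 9) ≈ 305.78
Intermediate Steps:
Function('p')(M) = Mul(Pow(Add(3, M), -1), Add(-3, M)) (Function('p')(M) = Mul(Add(-3, M), Pow(Add(3, M), -1)) = Mul(Pow(Add(3, M), -1), Add(-3, M)))
Function('l')(I, j) = Add(Mul(Rational(1, 9), j), Mul(Rational(1, 9), Pow(Add(3, j), -1), Add(-3, j))) (Function('l')(I, j) = Mul(Rational(1, 9), Add(j, Mul(Pow(Add(3, j), -1), Add(-3, j)))) = Add(Mul(Rational(1, 9), j), Mul(Rational(1, 9), Pow(Add(3, j), -1), Add(-3, j))))
Mul(-43, Add(-7, Function('l')(Add(Mul(2, 5), 2), 0))) = Mul(-43, Add(-7, Mul(Rational(1, 9), Pow(Add(3, 0), -1), Add(-3, 0, Mul(0, Add(3, 0)))))) = Mul(-43, Add(-7, Mul(Rational(1, 9), Pow(3, -1), Add(-3, 0, Mul(0, 3))))) = Mul(-43, Add(-7, Mul(Rational(1, 9), Rational(1, 3), Add(-3, 0, 0)))) = Mul(-43, Add(-7, Mul(Rational(1, 9), Rational(1, 3), -3))) = Mul(-43, Add(-7, Rational(-1, 9))) = Mul(-43, Rational(-64, 9)) = Rational(2752, 9)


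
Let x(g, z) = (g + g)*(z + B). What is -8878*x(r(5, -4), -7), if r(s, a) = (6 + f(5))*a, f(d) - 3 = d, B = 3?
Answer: -3977344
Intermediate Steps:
f(d) = 3 + d
r(s, a) = 14*a (r(s, a) = (6 + (3 + 5))*a = (6 + 8)*a = 14*a)
x(g, z) = 2*g*(3 + z) (x(g, z) = (g + g)*(z + 3) = (2*g)*(3 + z) = 2*g*(3 + z))
-8878*x(r(5, -4), -7) = -17756*14*(-4)*(3 - 7) = -17756*(-56)*(-4) = -8878*448 = -3977344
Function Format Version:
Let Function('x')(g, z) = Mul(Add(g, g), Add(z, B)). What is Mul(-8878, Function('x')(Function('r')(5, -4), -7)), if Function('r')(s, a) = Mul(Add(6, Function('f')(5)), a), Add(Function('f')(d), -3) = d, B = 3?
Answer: -3977344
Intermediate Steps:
Function('f')(d) = Add(3, d)
Function('r')(s, a) = Mul(14, a) (Function('r')(s, a) = Mul(Add(6, Add(3, 5)), a) = Mul(Add(6, 8), a) = Mul(14, a))
Function('x')(g, z) = Mul(2, g, Add(3, z)) (Function('x')(g, z) = Mul(Add(g, g), Add(z, 3)) = Mul(Mul(2, g), Add(3, z)) = Mul(2, g, Add(3, z)))
Mul(-8878, Function('x')(Function('r')(5, -4), -7)) = Mul(-8878, Mul(2, Mul(14, -4), Add(3, -7))) = Mul(-8878, Mul(2, -56, -4)) = Mul(-8878, 448) = -3977344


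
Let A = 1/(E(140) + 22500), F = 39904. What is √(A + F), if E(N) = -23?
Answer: √119290653797/1729 ≈ 199.76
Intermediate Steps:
A = 1/22477 (A = 1/(-23 + 22500) = 1/22477 ≈ 4.4490e-5)
√(A + F) = √(1/22477 + 39904) = √(896922209/22477) = √119290653797/1729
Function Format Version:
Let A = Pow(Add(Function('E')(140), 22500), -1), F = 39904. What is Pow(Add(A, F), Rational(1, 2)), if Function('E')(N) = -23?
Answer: Mul(Rational(1, 1729), Pow(119290653797, Rational(1, 2))) ≈ 199.76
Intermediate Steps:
A = Rational(1, 22477) (A = Pow(Add(-23, 22500), -1) = Pow(22477, -1) = Rational(1, 22477) ≈ 4.4490e-5)
Pow(Add(A, F), Rational(1, 2)) = Pow(Add(Rational(1, 22477), 39904), Rational(1, 2)) = Pow(Rational(896922209, 22477), Rational(1, 2)) = Mul(Rational(1, 1729), Pow(119290653797, Rational(1, 2)))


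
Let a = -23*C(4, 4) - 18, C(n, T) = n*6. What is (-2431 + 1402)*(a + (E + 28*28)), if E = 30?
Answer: -251076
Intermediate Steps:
C(n, T) = 6*n
a = -570 (a = -138*4 - 18 = -23*24 - 18 = -552 - 18 = -570)
(-2431 + 1402)*(a + (E + 28*28)) = (-2431 + 1402)*(-570 + (30 + 28*28)) = -1029*(-570 + (30 + 784)) = -1029*(-570 + 814) = -1029*244 = -251076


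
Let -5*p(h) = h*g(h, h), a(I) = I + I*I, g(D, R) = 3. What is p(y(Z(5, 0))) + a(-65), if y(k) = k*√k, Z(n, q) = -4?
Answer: 4160 + 24*I/5 ≈ 4160.0 + 4.8*I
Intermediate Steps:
a(I) = I + I²
y(k) = k^(3/2)
p(h) = -3*h/5 (p(h) = -h*3/5 = -3*h/5)
p(y(Z(5, 0))) + a(-65) = -(-24)*I/5 - 65*(1 - 65) = -(-24)*I/5 - 65*(-64) = 24*I/5 + 4160 = 4160 + 24*I/5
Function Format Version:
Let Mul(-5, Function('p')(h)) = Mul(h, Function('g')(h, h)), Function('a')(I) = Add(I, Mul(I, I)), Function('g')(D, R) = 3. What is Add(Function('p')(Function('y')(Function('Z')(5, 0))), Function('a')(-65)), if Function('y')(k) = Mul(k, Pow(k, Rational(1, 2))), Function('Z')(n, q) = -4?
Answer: Add(4160, Mul(Rational(24, 5), I)) ≈ Add(4160.0, Mul(4.8000, I))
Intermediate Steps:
Function('a')(I) = Add(I, Pow(I, 2))
Function('y')(k) = Pow(k, Rational(3, 2))
Function('p')(h) = Mul(Rational(-3, 5), h) (Function('p')(h) = Mul(Rational(-1, 5), Mul(h, 3)) = Mul(Rational(-1, 5), Mul(3, h)) = Mul(Rational(-3, 5), h))
Add(Function('p')(Function('y')(Function('Z')(5, 0))), Function('a')(-65)) = Add(Mul(Rational(-3, 5), Pow(-4, Rational(3, 2))), Mul(-65, Add(1, -65))) = Add(Mul(Rational(-3, 5), Mul(-8, I)), Mul(-65, -64)) = Add(Mul(Rational(24, 5), I), 4160) = Add(4160, Mul(Rational(24, 5), I))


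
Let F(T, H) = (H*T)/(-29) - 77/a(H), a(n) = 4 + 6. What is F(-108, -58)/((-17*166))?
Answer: 2237/28220 ≈ 0.079270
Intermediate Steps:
a(n) = 10
F(T, H) = -77/10 - H*T/29 (F(T, H) = (H*T)/(-29) - 77/10 = (H*T)*(-1/29) - 77*1/10 = -H*T/29 - 77/10 = -77/10 - H*T/29)
F(-108, -58)/((-17*166)) = (-77/10 - 1/29*(-58)*(-108))/((-17*166)) = (-77/10 - 216)/(-2822) = -2237/10*(-1/2822) = 2237/28220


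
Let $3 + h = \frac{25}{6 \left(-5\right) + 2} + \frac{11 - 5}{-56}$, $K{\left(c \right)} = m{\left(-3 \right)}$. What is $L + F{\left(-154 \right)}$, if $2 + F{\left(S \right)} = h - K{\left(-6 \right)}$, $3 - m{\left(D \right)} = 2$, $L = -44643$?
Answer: $-44650$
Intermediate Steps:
$m{\left(D \right)} = 1$ ($m{\left(D \right)} = 3 - 2 = 1$)
$K{\left(c \right)} = 1$
$h = -4$ ($h = -3 + \left(\frac{25}{6 \left(-5\right) + 2} + \frac{11 - 5}{-56}\right) = -3 + \left(\frac{25}{-30 + 2} + \left(11 - 5\right) \left(- \frac{1}{56}\right)\right) = -3 + \left(\frac{25}{-28} + 6 \left(- \frac{1}{56}\right)\right) = -3 + \left(25 \left(- \frac{1}{28}\right) - \frac{3}{28}\right) = -3 - 1 = -4$)
$F{\left(S \right)} = -7$ ($F{\left(S \right)} = -2 - 5 = -7$)
$L + F{\left(-154 \right)} = -44643 - 7 = -44650$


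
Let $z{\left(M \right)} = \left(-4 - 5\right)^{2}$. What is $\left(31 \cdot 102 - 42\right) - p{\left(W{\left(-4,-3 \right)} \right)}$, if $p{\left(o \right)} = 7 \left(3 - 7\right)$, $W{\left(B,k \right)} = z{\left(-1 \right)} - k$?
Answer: $3148$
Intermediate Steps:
$z{\left(M \right)} = 81$ ($z{\left(M \right)} = \left(-9\right)^{2} = 81$)
$W{\left(B,k \right)} = 81 - k$
$p{\left(o \right)} = -28$ ($p{\left(o \right)} = 7 \left(-4\right) = -28$)
$\left(31 \cdot 102 - 42\right) - p{\left(W{\left(-4,-3 \right)} \right)} = \left(31 \cdot 102 - 42\right) - -28 = \left(3162 - 42\right) + 28 = 3120 + 28 = 3148$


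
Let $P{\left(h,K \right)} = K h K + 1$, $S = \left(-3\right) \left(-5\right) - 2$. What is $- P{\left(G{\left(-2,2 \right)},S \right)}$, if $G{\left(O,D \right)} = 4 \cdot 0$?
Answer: $-1$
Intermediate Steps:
$G{\left(O,D \right)} = 0$
$S = 13$ ($S = 15 - 2 = 13$)
$P{\left(h,K \right)} = 1 + h K^{2}$ ($P{\left(h,K \right)} = h K^{2} + 1 = 1 + h K^{2}$)
$- P{\left(G{\left(-2,2 \right)},S \right)} = - (1 + 0 \cdot 13^{2}) = - (1 + 0 \cdot 169) = - (1 + 0) = \left(-1\right) 1 = -1$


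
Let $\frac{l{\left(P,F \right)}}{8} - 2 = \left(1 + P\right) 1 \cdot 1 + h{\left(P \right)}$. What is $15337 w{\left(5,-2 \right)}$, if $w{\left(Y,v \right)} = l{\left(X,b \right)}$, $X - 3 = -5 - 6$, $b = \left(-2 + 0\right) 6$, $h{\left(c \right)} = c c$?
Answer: $7239064$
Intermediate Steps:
$h{\left(c \right)} = c^{2}$
$b = -12$ ($b = \left(-2\right) 6 = -12$)
$X = -8$ ($X = 3 - 11 = -8$)
$l{\left(P,F \right)} = 24 + 8 P + 8 P^{2}$ ($l{\left(P,F \right)} = 16 + 8 \left(\left(1 + P\right) 1 \cdot 1 + P^{2}\right) = 16 + 8 \left(\left(1 + P\right) 1 + P^{2}\right) = 16 + 8 \left(\left(1 + P\right) + P^{2}\right) = 16 + 8 \left(1 + P + P^{2}\right) = 16 + \left(8 + 8 P + 8 P^{2}\right) = 24 + 8 P + 8 P^{2}$)
$w{\left(Y,v \right)} = 472$ ($w{\left(Y,v \right)} = 24 + 8 \left(-8\right) + 8 \left(-8\right)^{2} = 24 - 64 + 8 \cdot 64 = 24 - 64 + 512 = 472$)
$15337 w{\left(5,-2 \right)} = 15337 \cdot 472 = 7239064$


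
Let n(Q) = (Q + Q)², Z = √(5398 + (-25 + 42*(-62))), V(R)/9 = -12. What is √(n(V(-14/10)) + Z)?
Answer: √(46656 + √2769) ≈ 216.12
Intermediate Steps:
V(R) = -108 (V(R) = 9*(-12) = -108)
Z = √2769 (Z = √(5398 + (-25 - 2604)) = √(5398 - 2629) = √2769 ≈ 52.621)
n(Q) = 4*Q² (n(Q) = (2*Q)² = 4*Q²)
√(n(V(-14/10)) + Z) = √(4*(-108)² + √2769) = √(4*11664 + √2769) = √(46656 + √2769)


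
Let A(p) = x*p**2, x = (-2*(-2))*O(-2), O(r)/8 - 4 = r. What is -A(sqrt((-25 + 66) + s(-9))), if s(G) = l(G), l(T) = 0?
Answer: -2624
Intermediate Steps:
O(r) = 32 + 8*r
s(G) = 0
x = 64 (x = (-2*(-2))*(32 + 8*(-2)) = 4*(32 - 16) = 4*16 = 64)
A(p) = 64*p**2
-A(sqrt((-25 + 66) + s(-9))) = -64*(sqrt((-25 + 66) + 0))**2 = -64*(sqrt(41 + 0))**2 = -64*(sqrt(41))**2 = -64*41 = -1*2624 = -2624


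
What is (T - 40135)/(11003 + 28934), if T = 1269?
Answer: -38866/39937 ≈ -0.97318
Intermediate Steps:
(T - 40135)/(11003 + 28934) = (1269 - 40135)/(11003 + 28934) = -38866/39937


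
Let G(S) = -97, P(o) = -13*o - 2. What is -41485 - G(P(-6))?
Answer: -41388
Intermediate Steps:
P(o) = -2 - 13*o
-41485 - G(P(-6)) = -41485 - 1*(-97) = -41485 + 97 = -41388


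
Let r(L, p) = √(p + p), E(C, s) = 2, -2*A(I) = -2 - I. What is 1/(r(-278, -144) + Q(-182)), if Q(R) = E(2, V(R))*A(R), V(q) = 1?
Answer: -5/908 - I*√2/2724 ≈ -0.0055066 - 0.00051917*I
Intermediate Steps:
A(I) = 1 + I/2 (A(I) = -(-2 - I)/2 = 1 + I/2)
r(L, p) = √2*√p (r(L, p) = √(2*p) = √2*√p)
Q(R) = 2 + R (Q(R) = 2*(1 + R/2) = 2 + R)
1/(r(-278, -144) + Q(-182)) = 1/(√2*√(-144) + (2 - 182)) = 1/(√2*(12*I) - 180) = 1/(12*I*√2 - 180) = 1/(-180 + 12*I*√2)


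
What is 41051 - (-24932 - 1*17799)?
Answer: 83782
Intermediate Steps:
41051 - (-24932 - 1*17799) = 41051 - (-24932 - 17799) = 41051 - 1*(-42731) = 41051 + 42731 = 83782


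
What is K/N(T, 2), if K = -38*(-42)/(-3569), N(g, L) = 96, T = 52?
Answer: -133/28552 ≈ -0.0046582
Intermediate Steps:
K = -1596/3569 (K = 1596*(-1/3569) = -1596/3569 ≈ -0.44718)
K/N(T, 2) = -1596/3569/96 = -1596/3569*1/96 = -133/28552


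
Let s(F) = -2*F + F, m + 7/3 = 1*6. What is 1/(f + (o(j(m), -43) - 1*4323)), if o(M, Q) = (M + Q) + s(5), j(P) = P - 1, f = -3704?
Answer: -3/24217 ≈ -0.00012388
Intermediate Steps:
m = 11/3 (m = -7/3 + 1*6 = -7/3 + 6 = 11/3 ≈ 3.6667)
s(F) = -F
j(P) = -1 + P
o(M, Q) = -5 + M + Q (o(M, Q) = (M + Q) - 1*5 = (M + Q) - 5 = -5 + M + Q)
1/(f + (o(j(m), -43) - 1*4323)) = 1/(-3704 + ((-5 + (-1 + 11/3) - 43) - 1*4323)) = 1/(-3704 + ((-5 + 8/3 - 43) - 4323)) = 1/(-3704 + (-136/3 - 4323)) = 1/(-3704 - 13105/3) = 1/(-24217/3) = -3/24217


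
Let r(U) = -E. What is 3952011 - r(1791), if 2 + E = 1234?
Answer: 3953243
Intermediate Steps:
E = 1232 (E = -2 + 1234 = 1232)
r(U) = -1232 (r(U) = -1*1232 = -1232)
3952011 - r(1791) = 3952011 - 1*(-1232) = 3952011 + 1232 = 3953243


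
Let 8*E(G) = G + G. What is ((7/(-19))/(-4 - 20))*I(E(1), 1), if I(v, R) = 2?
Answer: 7/228 ≈ 0.030702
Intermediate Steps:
E(G) = G/4 (E(G) = (G + G)/8 = (2*G)/8 = G/4)
((7/(-19))/(-4 - 20))*I(E(1), 1) = ((7/(-19))/(-4 - 20))*2 = ((7*(-1/19))/(-24))*2 = -7/19*(-1/24)*2 = (7/456)*2 = 7/228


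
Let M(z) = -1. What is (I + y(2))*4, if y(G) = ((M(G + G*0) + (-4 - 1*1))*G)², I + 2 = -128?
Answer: 56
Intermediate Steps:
I = -130 (I = -2 - 128 = -130)
y(G) = 36*G² (y(G) = ((-1 + (-4 - 1*1))*G)² = ((-1 + (-4 - 1))*G)² = ((-1 - 5)*G)² = (-6*G)² = 36*G²)
(I + y(2))*4 = (-130 + 36*2²)*4 = (-130 + 36*4)*4 = (-130 + 144)*4 = 14*4 = 56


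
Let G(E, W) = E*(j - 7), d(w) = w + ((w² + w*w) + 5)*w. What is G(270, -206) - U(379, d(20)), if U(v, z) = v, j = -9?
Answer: -4699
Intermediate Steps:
d(w) = w + w*(5 + 2*w²) (d(w) = w + ((w² + w²) + 5)*w = w + (2*w² + 5)*w = w + (5 + 2*w²)*w = w + w*(5 + 2*w²))
G(E, W) = -16*E (G(E, W) = E*(-9 - 7) = E*(-16) = -16*E)
G(270, -206) - U(379, d(20)) = -16*270 - 1*379 = -4320 - 379 = -4699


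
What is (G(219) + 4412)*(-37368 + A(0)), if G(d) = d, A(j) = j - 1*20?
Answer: -173143828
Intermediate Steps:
A(j) = -20 + j (A(j) = j - 20 = -20 + j)
(G(219) + 4412)*(-37368 + A(0)) = (219 + 4412)*(-37368 + (-20 + 0)) = 4631*(-37368 - 20) = 4631*(-37388) = -173143828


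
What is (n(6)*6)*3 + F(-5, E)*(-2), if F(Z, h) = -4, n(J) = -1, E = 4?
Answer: -10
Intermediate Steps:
(n(6)*6)*3 + F(-5, E)*(-2) = -1*6*3 - 4*(-2) = -6*3 + 8 = -18 + 8 = -10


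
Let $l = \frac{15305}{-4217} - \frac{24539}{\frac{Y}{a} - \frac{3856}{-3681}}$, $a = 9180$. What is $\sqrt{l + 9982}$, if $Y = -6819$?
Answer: $\frac{9 i \sqrt{2252848524660522495623}}{1608292111} \approx 265.61 i$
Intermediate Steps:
$l = - \frac{129516401499835}{1608292111}$ ($l = \frac{15305}{-4217} - \frac{24539}{- \frac{6819}{9180} - \frac{3856}{-3681}} = 15305 \left(- \frac{1}{4217}\right) - \frac{24539}{\left(-6819\right) \frac{1}{9180} - - \frac{3856}{3681}} = - \frac{15305}{4217} - \frac{24539}{- \frac{2273}{3060} + \frac{3856}{3681}} = - \frac{15305}{4217} - \frac{24539}{\frac{381383}{1251540}} = - \frac{15305}{4217} - \frac{30711540060}{381383} = - \frac{129516401499835}{1608292111} \approx -80530.0$)
$\sqrt{l + 9982} = \sqrt{- \frac{129516401499835}{1608292111} + 9982} = \sqrt{- \frac{113462429647833}{1608292111}} = \frac{9 i \sqrt{2252848524660522495623}}{1608292111}$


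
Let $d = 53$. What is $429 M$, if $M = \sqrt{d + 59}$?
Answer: $1716 \sqrt{7} \approx 4540.1$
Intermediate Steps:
$M = 4 \sqrt{7}$ ($M = \sqrt{53 + 59} = \sqrt{112} = 4 \sqrt{7} \approx 10.583$)
$429 M = 429 \cdot 4 \sqrt{7} = 1716 \sqrt{7}$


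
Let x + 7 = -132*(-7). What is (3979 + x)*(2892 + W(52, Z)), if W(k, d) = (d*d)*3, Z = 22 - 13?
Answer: 15348960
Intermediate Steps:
Z = 9
x = 917 (x = -7 - 132*(-7) = -7 + 924 = 917)
W(k, d) = 3*d² (W(k, d) = d²*3 = 3*d²)
(3979 + x)*(2892 + W(52, Z)) = (3979 + 917)*(2892 + 3*9²) = 4896*(2892 + 3*81) = 4896*(2892 + 243) = 4896*3135 = 15348960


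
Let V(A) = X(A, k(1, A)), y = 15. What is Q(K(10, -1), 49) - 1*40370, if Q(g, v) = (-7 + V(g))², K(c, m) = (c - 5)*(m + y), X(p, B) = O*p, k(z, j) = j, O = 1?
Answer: -36401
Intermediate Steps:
X(p, B) = p (X(p, B) = 1*p = p)
K(c, m) = (-5 + c)*(15 + m) (K(c, m) = (c - 5)*(m + 15) = (-5 + c)*(15 + m))
V(A) = A
Q(g, v) = (-7 + g)²
Q(K(10, -1), 49) - 1*40370 = (-7 + (-75 - 5*(-1) + 15*10 + 10*(-1)))² - 1*40370 = (-7 + (-75 + 5 + 150 - 10))² - 40370 = (-7 + 70)² - 40370 = 63² - 40370 = 3969 - 40370 = -36401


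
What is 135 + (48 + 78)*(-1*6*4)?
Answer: -2889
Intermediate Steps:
135 + (48 + 78)*(-1*6*4) = 135 + 126*(-6*4) = 135 + 126*(-24) = 135 - 3024 = -2889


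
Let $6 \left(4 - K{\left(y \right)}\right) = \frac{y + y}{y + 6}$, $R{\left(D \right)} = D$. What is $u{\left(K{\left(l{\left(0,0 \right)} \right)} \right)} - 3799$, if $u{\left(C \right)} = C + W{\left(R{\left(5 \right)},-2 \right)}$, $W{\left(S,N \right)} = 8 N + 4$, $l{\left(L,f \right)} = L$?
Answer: $-3807$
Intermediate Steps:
$K{\left(y \right)} = 4 - \frac{y}{3 \left(6 + y\right)}$ ($K{\left(y \right)} = 4 - \frac{\left(y + y\right) \frac{1}{y + 6}}{6} = 4 - \frac{2 y \frac{1}{6 + y}}{6} = 4 - \frac{y}{3 \left(6 + y\right)}$)
$W{\left(S,N \right)} = 4 + 8 N$
$u{\left(C \right)} = -12 + C$ ($u{\left(C \right)} = C + \left(4 + 8 \left(-2\right)\right) = C + \left(4 - 16\right) = C - 12 = -12 + C$)
$u{\left(K{\left(l{\left(0,0 \right)} \right)} \right)} - 3799 = \left(-12 + \frac{72 + 11 \cdot 0}{3 \left(6 + 0\right)}\right) - 3799 = \left(-12 + \frac{72 + 0}{3 \cdot 6}\right) - 3799 = \left(-12 + \frac{1}{3} \cdot \frac{1}{6} \cdot 72\right) - 3799 = \left(-12 + 4\right) - 3799 = -8 - 3799 = -3807$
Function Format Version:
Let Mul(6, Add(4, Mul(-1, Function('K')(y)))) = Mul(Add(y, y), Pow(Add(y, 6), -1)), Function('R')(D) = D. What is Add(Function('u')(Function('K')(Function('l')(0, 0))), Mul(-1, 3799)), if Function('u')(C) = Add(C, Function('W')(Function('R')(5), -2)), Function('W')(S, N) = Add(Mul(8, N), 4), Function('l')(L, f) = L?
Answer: -3807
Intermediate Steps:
Function('K')(y) = Add(4, Mul(Rational(-1, 3), y, Pow(Add(6, y), -1))) (Function('K')(y) = Add(4, Mul(Rational(-1, 6), Mul(Add(y, y), Pow(Add(y, 6), -1)))) = Add(4, Mul(Rational(-1, 6), Mul(Mul(2, y), Pow(Add(6, y), -1)))) = Add(4, Mul(Rational(-1, 6), Mul(2, y, Pow(Add(6, y), -1)))) = Add(4, Mul(Rational(-1, 3), y, Pow(Add(6, y), -1))))
Function('W')(S, N) = Add(4, Mul(8, N))
Function('u')(C) = Add(-12, C) (Function('u')(C) = Add(C, Add(4, Mul(8, -2))) = Add(C, Add(4, -16)) = Add(C, -12) = Add(-12, C))
Add(Function('u')(Function('K')(Function('l')(0, 0))), Mul(-1, 3799)) = Add(Add(-12, Mul(Rational(1, 3), Pow(Add(6, 0), -1), Add(72, Mul(11, 0)))), Mul(-1, 3799)) = Add(Add(-12, Mul(Rational(1, 3), Pow(6, -1), Add(72, 0))), -3799) = Add(Add(-12, Mul(Rational(1, 3), Rational(1, 6), 72)), -3799) = Add(Add(-12, 4), -3799) = Add(-8, -3799) = -3807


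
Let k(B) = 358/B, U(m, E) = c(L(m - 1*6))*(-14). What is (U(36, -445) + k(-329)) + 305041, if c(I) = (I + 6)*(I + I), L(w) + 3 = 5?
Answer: 100210739/329 ≈ 3.0459e+5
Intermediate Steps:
L(w) = 2 (L(w) = -3 + 5 = 2)
c(I) = 2*I*(6 + I) (c(I) = (6 + I)*(2*I) = 2*I*(6 + I))
U(m, E) = -448 (U(m, E) = (2*2*(6 + 2))*(-14) = (2*2*8)*(-14) = 32*(-14) = -448)
(U(36, -445) + k(-329)) + 305041 = (-448 + 358/(-329)) + 305041 = (-448 + 358*(-1/329)) + 305041 = (-448 - 358/329) + 305041 = -147750/329 + 305041 = 100210739/329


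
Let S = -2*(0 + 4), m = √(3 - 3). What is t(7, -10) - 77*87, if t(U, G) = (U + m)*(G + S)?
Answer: -6825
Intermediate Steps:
m = 0 (m = √0 = 0)
S = -8 (S = -2*4 = -8)
t(U, G) = U*(-8 + G) (t(U, G) = (U + 0)*(G - 8) = U*(-8 + G))
t(7, -10) - 77*87 = 7*(-8 - 10) - 77*87 = 7*(-18) - 6699 = -126 - 6699 = -6825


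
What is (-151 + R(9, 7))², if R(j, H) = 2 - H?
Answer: 24336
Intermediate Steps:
(-151 + R(9, 7))² = (-151 + (2 - 1*7))² = (-151 + (2 - 7))² = (-151 - 5)² = (-156)² = 24336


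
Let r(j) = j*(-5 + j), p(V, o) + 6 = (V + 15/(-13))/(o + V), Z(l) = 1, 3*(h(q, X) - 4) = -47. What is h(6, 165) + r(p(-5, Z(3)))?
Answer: 15487/507 ≈ 30.546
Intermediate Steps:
h(q, X) = -35/3 (h(q, X) = 4 + (⅓)*(-47) = 4 - 47/3 = -35/3)
p(V, o) = -6 + (-15/13 + V)/(V + o) (p(V, o) = -6 + (V + 15/(-13))/(o + V) = -6 + (V + 15*(-1/13))/(V + o) = -6 + (V - 15/13)/(V + o) = -6 + (-15/13 + V)/(V + o))
h(6, 165) + r(p(-5, Z(3))) = -35/3 + ((-15/13 - 6*1 - 5*(-5))/(-5 + 1))*(-5 + (-15/13 - 6*1 - 5*(-5))/(-5 + 1)) = -35/3 + ((-15/13 - 6 + 25)/(-4))*(-5 + (-15/13 - 6 + 25)/(-4)) = -35/3 + (-¼*232/13)*(-5 - ¼*232/13) = -35/3 - 58*(-5 - 58/13)/13 = -35/3 - 58/13*(-123/13) = -35/3 + 7134/169 = 15487/507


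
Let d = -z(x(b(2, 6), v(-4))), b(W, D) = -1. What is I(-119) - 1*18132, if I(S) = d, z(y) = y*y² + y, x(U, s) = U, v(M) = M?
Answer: -18130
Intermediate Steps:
z(y) = y + y³ (z(y) = y³ + y = y + y³)
d = 2 (d = -(-1 + (-1)³) = -(-1 - 1) = -1*(-2) = 2)
I(S) = 2
I(-119) - 1*18132 = 2 - 1*18132 = 2 - 18132 = -18130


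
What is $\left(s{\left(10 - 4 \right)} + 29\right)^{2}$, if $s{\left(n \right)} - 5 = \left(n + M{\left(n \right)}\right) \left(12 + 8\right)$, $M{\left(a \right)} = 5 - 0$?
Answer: $64516$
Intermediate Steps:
$M{\left(a \right)} = 5$ ($M{\left(a \right)} = 5 + 0 = 5$)
$s{\left(n \right)} = 105 + 20 n$ ($s{\left(n \right)} = 5 + \left(n + 5\right) \left(12 + 8\right) = 5 + \left(5 + n\right) 20 = 5 + \left(100 + 20 n\right) = 105 + 20 n$)
$\left(s{\left(10 - 4 \right)} + 29\right)^{2} = \left(\left(105 + 20 \left(10 - 4\right)\right) + 29\right)^{2} = \left(\left(105 + 20 \cdot 6\right) + 29\right)^{2} = \left(\left(105 + 120\right) + 29\right)^{2} = \left(225 + 29\right)^{2} = 254^{2} = 64516$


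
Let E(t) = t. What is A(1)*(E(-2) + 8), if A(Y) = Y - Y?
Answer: 0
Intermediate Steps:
A(Y) = 0
A(1)*(E(-2) + 8) = 0*(-2 + 8) = 0*6 = 0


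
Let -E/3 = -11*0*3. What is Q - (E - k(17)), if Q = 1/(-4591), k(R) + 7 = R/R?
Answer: -27547/4591 ≈ -6.0002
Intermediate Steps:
k(R) = -6 (k(R) = -7 + R/R = -7 + 1 = -6)
E = 0 (E = -3*(-11*0)*3 = -0*3 = -3*0 = 0)
Q = -1/4591 ≈ -0.00021782
Q - (E - k(17)) = -1/4591 - (0 - 1*(-6)) = -1/4591 - (0 + 6) = -1/4591 - 1*6 = -1/4591 - 6 = -27547/4591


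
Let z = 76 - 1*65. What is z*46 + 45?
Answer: 551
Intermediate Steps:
z = 11 (z = 76 - 65 = 11)
z*46 + 45 = 11*46 + 45 = 506 + 45 = 551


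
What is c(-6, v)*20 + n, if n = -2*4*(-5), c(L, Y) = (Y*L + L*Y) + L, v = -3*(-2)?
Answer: -1520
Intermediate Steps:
v = 6
c(L, Y) = L + 2*L*Y (c(L, Y) = (L*Y + L*Y) + L = 2*L*Y + L = L + 2*L*Y)
n = 40 (n = -8*(-5) = 40)
c(-6, v)*20 + n = -6*(1 + 2*6)*20 + 40 = -6*(1 + 12)*20 + 40 = -6*13*20 + 40 = -78*20 + 40 = -1560 + 40 = -1520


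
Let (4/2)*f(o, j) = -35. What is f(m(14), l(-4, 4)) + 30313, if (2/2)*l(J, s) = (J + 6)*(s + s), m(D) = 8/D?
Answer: 60591/2 ≈ 30296.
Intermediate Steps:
l(J, s) = 2*s*(6 + J) (l(J, s) = (J + 6)*(s + s) = (6 + J)*(2*s) = 2*s*(6 + J))
f(o, j) = -35/2 (f(o, j) = (½)*(-35) = -35/2)
f(m(14), l(-4, 4)) + 30313 = -35/2 + 30313 = 60591/2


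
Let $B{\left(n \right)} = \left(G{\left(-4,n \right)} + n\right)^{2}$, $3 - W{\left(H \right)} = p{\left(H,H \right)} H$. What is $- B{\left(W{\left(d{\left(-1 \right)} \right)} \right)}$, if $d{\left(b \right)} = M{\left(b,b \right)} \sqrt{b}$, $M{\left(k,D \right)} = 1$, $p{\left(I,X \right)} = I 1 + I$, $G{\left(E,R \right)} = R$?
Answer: $-100$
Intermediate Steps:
$p{\left(I,X \right)} = 2 I$ ($p{\left(I,X \right)} = I + I = 2 I$)
$d{\left(b \right)} = \sqrt{b}$ ($d{\left(b \right)} = 1 \sqrt{b} = \sqrt{b}$)
$W{\left(H \right)} = 3 - 2 H^{2}$ ($W{\left(H \right)} = 3 - 2 H H = 3 - 2 H^{2}$)
$B{\left(n \right)} = 4 n^{2}$ ($B{\left(n \right)} = \left(n + n\right)^{2} = \left(2 n\right)^{2} = 4 n^{2}$)
$- B{\left(W{\left(d{\left(-1 \right)} \right)} \right)} = - 4 \left(3 - 2 \left(\sqrt{-1}\right)^{2}\right)^{2} = - 4 \left(3 - 2 i^{2}\right)^{2} = - 4 \left(3 - -2\right)^{2} = - 4 \left(3 + 2\right)^{2} = - 4 \cdot 5^{2} = - 4 \cdot 25 = \left(-1\right) 100 = -100$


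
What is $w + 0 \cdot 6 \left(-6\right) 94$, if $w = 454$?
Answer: $454$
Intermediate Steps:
$w + 0 \cdot 6 \left(-6\right) 94 = 454 + 0 \cdot 6 \left(-6\right) 94 = 454 + 0 \left(-6\right) 94 = 454 + 0 \cdot 94 = 454 + 0 = 454$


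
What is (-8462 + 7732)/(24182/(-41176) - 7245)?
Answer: 15029240/149172151 ≈ 0.10075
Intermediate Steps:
(-8462 + 7732)/(24182/(-41176) - 7245) = -730/(24182*(-1/41176) - 7245) = -730/(-12091/20588 - 7245) = -730/(-149172151/20588) = -730*(-20588/149172151) = 15029240/149172151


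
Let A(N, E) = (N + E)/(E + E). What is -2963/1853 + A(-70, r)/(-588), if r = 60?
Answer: -20905075/13074768 ≈ -1.5989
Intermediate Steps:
A(N, E) = (E + N)/(2*E) (A(N, E) = (E + N)/((2*E)) = (E + N)*(1/(2*E)) = (E + N)/(2*E))
-2963/1853 + A(-70, r)/(-588) = -2963/1853 + ((½)*(60 - 70)/60)/(-588) = -2963*1/1853 + ((½)*(1/60)*(-10))*(-1/588) = -2963/1853 - 1/12*(-1/588) = -2963/1853 + 1/7056 = -20905075/13074768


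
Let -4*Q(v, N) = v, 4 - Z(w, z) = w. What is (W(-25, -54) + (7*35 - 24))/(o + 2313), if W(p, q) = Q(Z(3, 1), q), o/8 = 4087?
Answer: 883/140036 ≈ 0.0063055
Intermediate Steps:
o = 32696 (o = 8*4087 = 32696)
Z(w, z) = 4 - w
Q(v, N) = -v/4
W(p, q) = -¼ (W(p, q) = -(4 - 1*3)/4 = -(4 - 3)/4 = -¼*1 = -¼)
(W(-25, -54) + (7*35 - 24))/(o + 2313) = (-¼ + (7*35 - 24))/(32696 + 2313) = (-¼ + (245 - 24))/35009 = (-¼ + 221)*(1/35009) = (883/4)*(1/35009) = 883/140036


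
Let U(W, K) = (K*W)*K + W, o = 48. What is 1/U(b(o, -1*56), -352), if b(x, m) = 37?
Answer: 1/4584485 ≈ 2.1813e-7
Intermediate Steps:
U(W, K) = W + W*K² (U(W, K) = W*K² + W = W + W*K²)
1/U(b(o, -1*56), -352) = 1/(37*(1 + (-352)²)) = 1/(37*(1 + 123904)) = 1/(37*123905) = 1/4584485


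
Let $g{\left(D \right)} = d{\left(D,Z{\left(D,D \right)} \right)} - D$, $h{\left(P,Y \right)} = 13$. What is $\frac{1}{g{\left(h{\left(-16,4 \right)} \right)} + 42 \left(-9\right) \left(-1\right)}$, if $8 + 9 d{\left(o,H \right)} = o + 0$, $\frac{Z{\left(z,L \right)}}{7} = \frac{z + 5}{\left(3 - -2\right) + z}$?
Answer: $\frac{9}{3290} \approx 0.0027356$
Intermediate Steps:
$Z{\left(z,L \right)} = 7$ ($Z{\left(z,L \right)} = 7 \frac{z + 5}{\left(3 - -2\right) + z} = 7 \frac{5 + z}{\left(3 + 2\right) + z} = 7 \frac{5 + z}{5 + z} = 7 \cdot 1 = 7$)
$d{\left(o,H \right)} = - \frac{8}{9} + \frac{o}{9}$ ($d{\left(o,H \right)} = - \frac{8}{9} + \frac{o + 0}{9} = - \frac{8}{9} + \frac{o}{9}$)
$g{\left(D \right)} = - \frac{8}{9} - \frac{8 D}{9}$ ($g{\left(D \right)} = \left(- \frac{8}{9} + \frac{D}{9}\right) - D = - \frac{8}{9} - \frac{8 D}{9}$)
$\frac{1}{g{\left(h{\left(-16,4 \right)} \right)} + 42 \left(-9\right) \left(-1\right)} = \frac{1}{\left(- \frac{8}{9} - \frac{104}{9}\right) + 42 \left(-9\right) \left(-1\right)} = \frac{1}{\left(- \frac{8}{9} - \frac{104}{9}\right) - -378} = \frac{1}{- \frac{112}{9} + 378} = \frac{1}{\frac{3290}{9}} = \frac{9}{3290}$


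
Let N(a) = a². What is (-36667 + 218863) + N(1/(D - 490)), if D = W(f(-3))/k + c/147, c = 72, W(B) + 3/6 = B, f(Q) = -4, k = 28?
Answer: 6713045581670260/36845186401 ≈ 1.8220e+5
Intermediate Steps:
W(B) = -½ + B
D = 129/392 (D = (-½ - 4)/28 + 72/147 = -9/2*1/28 + 72*(1/147) = -9/56 + 24/49 = 129/392 ≈ 0.32908)
(-36667 + 218863) + N(1/(D - 490)) = (-36667 + 218863) + (1/(129/392 - 490))² = 182196 + (1/(-191951/392))² = 182196 + (-392/191951)² = 182196 + 153664/36845186401 = 6713045581670260/36845186401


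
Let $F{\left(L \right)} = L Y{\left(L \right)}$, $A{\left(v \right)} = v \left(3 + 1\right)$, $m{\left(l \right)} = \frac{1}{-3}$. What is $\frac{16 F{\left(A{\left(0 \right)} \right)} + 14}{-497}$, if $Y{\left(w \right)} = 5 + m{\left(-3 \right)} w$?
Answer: $- \frac{2}{71} \approx -0.028169$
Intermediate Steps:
$m{\left(l \right)} = - \frac{1}{3}$
$A{\left(v \right)} = 4 v$ ($A{\left(v \right)} = v 4 = 4 v$)
$Y{\left(w \right)} = 5 - \frac{w}{3}$
$F{\left(L \right)} = L \left(5 - \frac{L}{3}\right)$
$\frac{16 F{\left(A{\left(0 \right)} \right)} + 14}{-497} = \frac{16 \frac{4 \cdot 0 \left(15 - 4 \cdot 0\right)}{3} + 14}{-497} = \left(16 \cdot \frac{1}{3} \cdot 0 \left(15 - 0\right) + 14\right) \left(- \frac{1}{497}\right) = \left(16 \cdot \frac{1}{3} \cdot 0 \left(15 + 0\right) + 14\right) \left(- \frac{1}{497}\right) = \left(16 \cdot \frac{1}{3} \cdot 0 \cdot 15 + 14\right) \left(- \frac{1}{497}\right) = \left(16 \cdot 0 + 14\right) \left(- \frac{1}{497}\right) = \left(0 + 14\right) \left(- \frac{1}{497}\right) = 14 \left(- \frac{1}{497}\right) = - \frac{2}{71}$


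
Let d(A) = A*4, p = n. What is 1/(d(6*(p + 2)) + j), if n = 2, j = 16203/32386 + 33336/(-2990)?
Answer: 48417070/4132452357 ≈ 0.011716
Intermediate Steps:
j = -515586363/48417070 (j = 16203*(1/32386) + 33336*(-1/2990) = 16203/32386 - 16668/1495 = -515586363/48417070 ≈ -10.649)
p = 2
d(A) = 4*A
1/(d(6*(p + 2)) + j) = 1/(4*(6*(2 + 2)) - 515586363/48417070) = 1/(4*(6*4) - 515586363/48417070) = 1/(4*24 - 515586363/48417070) = 1/(96 - 515586363/48417070) = 1/(4132452357/48417070) = 48417070/4132452357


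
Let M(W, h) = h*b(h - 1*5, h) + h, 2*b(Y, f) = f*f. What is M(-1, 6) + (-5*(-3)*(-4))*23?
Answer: -1266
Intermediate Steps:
b(Y, f) = f²/2 (b(Y, f) = (f*f)/2 = f²/2)
M(W, h) = h + h³/2 (M(W, h) = h*(h²/2) + h = h³/2 + h = h + h³/2)
M(-1, 6) + (-5*(-3)*(-4))*23 = (6 + (½)*6³) + (-5*(-3)*(-4))*23 = (6 + (½)*216) + (15*(-4))*23 = (6 + 108) - 60*23 = 114 - 1380 = -1266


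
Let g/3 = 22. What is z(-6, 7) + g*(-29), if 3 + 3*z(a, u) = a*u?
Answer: -1929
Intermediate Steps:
g = 66 (g = 3*22 = 66)
z(a, u) = -1 + a*u/3 (z(a, u) = -1 + (a*u)/3 = -1 + a*u/3)
z(-6, 7) + g*(-29) = (-1 + (⅓)*(-6)*7) + 66*(-29) = (-1 - 14) - 1914 = -15 - 1914 = -1929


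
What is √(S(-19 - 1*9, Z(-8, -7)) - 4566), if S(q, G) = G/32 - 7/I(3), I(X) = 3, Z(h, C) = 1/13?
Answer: I*√444699606/312 ≈ 67.589*I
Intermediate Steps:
Z(h, C) = 1/13
S(q, G) = -7/3 + G/32 (S(q, G) = G/32 - 7/3 = -7/3 + G/32)
√(S(-19 - 1*9, Z(-8, -7)) - 4566) = √((-7/3 + (1/32)*(1/13)) - 4566) = √((-7/3 + 1/416) - 4566) = √(-2909/1248 - 4566) = √(-5701277/1248) = I*√444699606/312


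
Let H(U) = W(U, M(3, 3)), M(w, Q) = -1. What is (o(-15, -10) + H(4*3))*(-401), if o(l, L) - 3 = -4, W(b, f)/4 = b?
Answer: -18847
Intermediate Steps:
W(b, f) = 4*b
o(l, L) = -1 (o(l, L) = 3 - 4 = -1)
H(U) = 4*U
(o(-15, -10) + H(4*3))*(-401) = (-1 + 4*(4*3))*(-401) = (-1 + 4*12)*(-401) = (-1 + 48)*(-401) = 47*(-401) = -18847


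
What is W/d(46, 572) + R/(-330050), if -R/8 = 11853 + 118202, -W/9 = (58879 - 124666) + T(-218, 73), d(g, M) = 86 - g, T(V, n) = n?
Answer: 1952417689/132020 ≈ 14789.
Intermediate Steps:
W = 591426 (W = -9*((58879 - 124666) + 73) = -9*(-65787 + 73) = -9*(-65714) = 591426)
R = -1040440 (R = -8*(11853 + 118202) = -8*130055 = -1040440)
W/d(46, 572) + R/(-330050) = 591426/(86 - 1*46) - 1040440/(-330050) = 591426/(86 - 46) - 1040440*(-1/330050) = 591426/40 + 104044/33005 = 591426*(1/40) + 104044/33005 = 295713/20 + 104044/33005 = 1952417689/132020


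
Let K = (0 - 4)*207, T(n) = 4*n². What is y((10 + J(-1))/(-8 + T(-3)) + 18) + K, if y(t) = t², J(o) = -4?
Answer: -97263/196 ≈ -496.24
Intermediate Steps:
K = -828 (K = -4*207 = -828)
y((10 + J(-1))/(-8 + T(-3)) + 18) + K = ((10 - 4)/(-8 + 4*(-3)²) + 18)² - 828 = (6/(-8 + 4*9) + 18)² - 828 = (6/(-8 + 36) + 18)² - 828 = (6/28 + 18)² - 828 = (6*(1/28) + 18)² - 828 = (3/14 + 18)² - 828 = (255/14)² - 828 = 65025/196 - 828 = -97263/196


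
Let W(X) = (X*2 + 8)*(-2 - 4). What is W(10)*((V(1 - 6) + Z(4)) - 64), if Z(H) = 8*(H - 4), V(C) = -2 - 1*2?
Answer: 11424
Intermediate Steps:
V(C) = -4 (V(C) = -2 - 2 = -4)
Z(H) = -32 + 8*H (Z(H) = 8*(-4 + H) = -32 + 8*H)
W(X) = -48 - 12*X (W(X) = (2*X + 8)*(-6) = (8 + 2*X)*(-6) = -48 - 12*X)
W(10)*((V(1 - 6) + Z(4)) - 64) = (-48 - 12*10)*((-4 + (-32 + 8*4)) - 64) = (-48 - 120)*((-4 + (-32 + 32)) - 64) = -168*((-4 + 0) - 64) = -168*(-4 - 64) = -168*(-68) = 11424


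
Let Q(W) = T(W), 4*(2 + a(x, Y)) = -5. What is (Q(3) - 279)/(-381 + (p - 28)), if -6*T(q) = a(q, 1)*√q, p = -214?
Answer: 279/623 - 13*√3/14952 ≈ 0.44633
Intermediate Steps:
a(x, Y) = -13/4 (a(x, Y) = -2 + (¼)*(-5) = -2 - 5/4 = -13/4)
T(q) = 13*√q/24 (T(q) = -(-13)*√q/24 = 13*√q/24)
Q(W) = 13*√W/24
(Q(3) - 279)/(-381 + (p - 28)) = (13*√3/24 - 279)/(-381 + (-214 - 28)) = (-279 + 13*√3/24)/(-381 - 242) = (-279 + 13*√3/24)/(-623) = (-279 + 13*√3/24)*(-1/623) = 279/623 - 13*√3/14952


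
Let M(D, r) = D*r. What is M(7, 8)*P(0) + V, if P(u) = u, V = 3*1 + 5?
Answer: 8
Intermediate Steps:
V = 8 (V = 3 + 5 = 8)
M(7, 8)*P(0) + V = (7*8)*0 + 8 = 56*0 + 8 = 0 + 8 = 8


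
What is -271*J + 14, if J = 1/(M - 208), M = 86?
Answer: 1979/122 ≈ 16.221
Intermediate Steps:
J = -1/122 (J = 1/(86 - 208) = 1/(-122) = -1/122 ≈ -0.0081967)
-271*J + 14 = -271*(-1/122) + 14 = 271/122 + 14 = 1979/122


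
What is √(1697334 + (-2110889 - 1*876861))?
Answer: 4*I*√80651 ≈ 1136.0*I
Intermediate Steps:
√(1697334 + (-2110889 - 1*876861)) = √(1697334 + (-2110889 - 876861)) = √(1697334 - 2987750) = √(-1290416) = 4*I*√80651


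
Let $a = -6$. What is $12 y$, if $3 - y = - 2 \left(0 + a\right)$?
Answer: $-108$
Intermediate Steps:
$y = -9$ ($y = 3 - - 2 \left(0 - 6\right) = 3 - \left(-2\right) \left(-6\right) = 3 - 12 = -9$)
$12 y = 12 \left(-9\right) = -108$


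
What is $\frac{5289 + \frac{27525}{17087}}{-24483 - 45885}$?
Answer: $- \frac{7533389}{100198168} \approx -0.075185$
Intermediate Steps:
$\frac{5289 + \frac{27525}{17087}}{-24483 - 45885} = \frac{5289 + 27525 \cdot \frac{1}{17087}}{-70368} = \left(5289 + \frac{27525}{17087}\right) \left(- \frac{1}{70368}\right) = \frac{90400668}{17087} \left(- \frac{1}{70368}\right) = - \frac{7533389}{100198168}$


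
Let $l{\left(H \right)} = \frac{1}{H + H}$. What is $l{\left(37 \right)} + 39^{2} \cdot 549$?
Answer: $\frac{61792147}{74} \approx 8.3503 \cdot 10^{5}$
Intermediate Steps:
$l{\left(H \right)} = \frac{1}{2 H}$
$l{\left(37 \right)} + 39^{2} \cdot 549 = \frac{1}{2 \cdot 37} + 39^{2} \cdot 549 = \frac{1}{2} \cdot \frac{1}{37} + 1521 \cdot 549 = \frac{1}{74} + 835029 = \frac{61792147}{74}$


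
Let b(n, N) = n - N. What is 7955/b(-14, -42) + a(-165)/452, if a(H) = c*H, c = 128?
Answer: 751075/3164 ≈ 237.38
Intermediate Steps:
a(H) = 128*H
7955/b(-14, -42) + a(-165)/452 = 7955/(-14 - 1*(-42)) + (128*(-165))/452 = 7955/(-14 + 42) - 21120*1/452 = 7955/28 - 5280/113 = 751075/3164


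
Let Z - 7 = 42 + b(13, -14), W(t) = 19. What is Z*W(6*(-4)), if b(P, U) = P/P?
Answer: 950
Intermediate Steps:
b(P, U) = 1
Z = 50 (Z = 7 + (42 + 1) = 7 + 43 = 50)
Z*W(6*(-4)) = 50*19 = 950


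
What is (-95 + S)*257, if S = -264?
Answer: -92263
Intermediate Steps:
(-95 + S)*257 = (-95 - 264)*257 = -359*257 = -92263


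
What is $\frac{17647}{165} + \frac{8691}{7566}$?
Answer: $\frac{44983739}{416130} \approx 108.1$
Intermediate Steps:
$\frac{17647}{165} + \frac{8691}{7566} = 17647 \cdot \frac{1}{165} + 8691 \cdot \frac{1}{7566} = \frac{17647}{165} + \frac{2897}{2522} = \frac{44983739}{416130}$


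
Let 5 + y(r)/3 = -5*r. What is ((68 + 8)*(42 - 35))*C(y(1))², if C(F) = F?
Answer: 478800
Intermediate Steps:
y(r) = -15 - 15*r (y(r) = -15 + 3*(-5*r) = -15 - 15*r)
((68 + 8)*(42 - 35))*C(y(1))² = ((68 + 8)*(42 - 35))*(-15 - 15*1)² = (76*7)*(-15 - 15)² = 532*(-30)² = 532*900 = 478800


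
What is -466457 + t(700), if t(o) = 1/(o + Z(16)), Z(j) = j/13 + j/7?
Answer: -29862577049/64020 ≈ -4.6646e+5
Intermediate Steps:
Z(j) = 20*j/91 (Z(j) = j*(1/13) + j*(1/7) = j/13 + j/7 = 20*j/91)
t(o) = 1/(320/91 + o) (t(o) = 1/(o + (20/91)*16) = 1/(o + 320/91) = 1/(320/91 + o))
-466457 + t(700) = -466457 + 91/(320 + 91*700) = -466457 + 91/(320 + 63700) = -466457 + 91/64020 = -29862577049/64020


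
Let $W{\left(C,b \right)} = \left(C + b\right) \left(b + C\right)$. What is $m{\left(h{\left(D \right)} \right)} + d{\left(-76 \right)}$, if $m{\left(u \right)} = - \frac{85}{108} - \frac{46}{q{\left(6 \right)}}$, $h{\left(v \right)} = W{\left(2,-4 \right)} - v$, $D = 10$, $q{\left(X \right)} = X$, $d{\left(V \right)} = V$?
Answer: $- \frac{9121}{108} \approx -84.454$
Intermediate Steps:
$W{\left(C,b \right)} = \left(C + b\right)^{2}$ ($W{\left(C,b \right)} = \left(C + b\right) \left(C + b\right) = \left(C + b\right)^{2}$)
$h{\left(v \right)} = 4 - v$ ($h{\left(v \right)} = \left(2 - 4\right)^{2} - v = \left(-2\right)^{2} - v = 4 - v$)
$m{\left(u \right)} = - \frac{913}{108}$ ($m{\left(u \right)} = - \frac{85}{108} - \frac{46}{6} = \left(-85\right) \frac{1}{108} - \frac{23}{3} = - \frac{85}{108} - \frac{23}{3} = - \frac{913}{108}$)
$m{\left(h{\left(D \right)} \right)} + d{\left(-76 \right)} = - \frac{913}{108} - 76 = - \frac{9121}{108}$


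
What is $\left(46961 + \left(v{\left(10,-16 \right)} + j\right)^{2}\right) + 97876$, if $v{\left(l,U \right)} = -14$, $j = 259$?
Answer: $204862$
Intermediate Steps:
$\left(46961 + \left(v{\left(10,-16 \right)} + j\right)^{2}\right) + 97876 = \left(46961 + \left(-14 + 259\right)^{2}\right) + 97876 = \left(46961 + 245^{2}\right) + 97876 = \left(46961 + 60025\right) + 97876 = 106986 + 97876 = 204862$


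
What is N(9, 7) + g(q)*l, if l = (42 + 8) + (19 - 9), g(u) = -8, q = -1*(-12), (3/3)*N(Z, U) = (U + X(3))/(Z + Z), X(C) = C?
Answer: -4315/9 ≈ -479.44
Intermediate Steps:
N(Z, U) = (3 + U)/(2*Z) (N(Z, U) = (U + 3)/(Z + Z) = (3 + U)/((2*Z)) = (3 + U)*(1/(2*Z)) = (3 + U)/(2*Z))
q = 12
l = 60 (l = 50 + 10 = 60)
N(9, 7) + g(q)*l = (1/2)*(3 + 7)/9 - 8*60 = (1/2)*(1/9)*10 - 480 = 5/9 - 480 = -4315/9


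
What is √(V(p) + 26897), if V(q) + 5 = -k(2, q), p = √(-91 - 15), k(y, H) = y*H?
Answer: √(26892 - 2*I*√106) ≈ 163.99 - 0.0628*I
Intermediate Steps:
k(y, H) = H*y
p = I*√106 (p = √(-106) = I*√106 ≈ 10.296*I)
V(q) = -5 - 2*q (V(q) = -5 - q*2 = -5 - 2*q)
√(V(p) + 26897) = √((-5 - 2*I*√106) + 26897) = √(26892 - 2*I*√106)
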